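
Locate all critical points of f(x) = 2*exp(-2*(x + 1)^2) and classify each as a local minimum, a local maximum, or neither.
f'(x) = 8*(-x - 1)*exp(-2*(x + 1)^2)

Solve f'(x) = 0:
  f'(x) = (-8*x - 8)·exp(-2*(x + 1)^2) and exp(-2*(x + 1)^2) > 0 for every x, so f'(x) = 0 ⇔ -8*x - 8 = 0.
  Factor: -8*x - 8 = -8*(x + 1) = 0.
  ⇒ x = -1

f''(x) = 8*(4*(x + 1)^2 - 1)*exp(-2*(x + 1)^2)
Second-derivative test at each critical point:
  f''(-1) = -8 < 0 → local maximum

Critical points: x = -1 (local maximum)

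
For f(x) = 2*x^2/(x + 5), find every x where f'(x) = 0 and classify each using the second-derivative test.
f'(x) = 2*x*(x + 10)/(x^2 + 10*x + 25)

Solve f'(x) = 0:
  f'(x) = 2*x*(x + 10)/(x + 5)^2; the denominator is positive wherever f is defined, so f'(x) = 0 ⇔ 2*x^2 + 20*x = 0.
  Factor: 2*x^2 + 20*x = 2*x*(x + 10) = 0.
  ⇒ x = -10, 0

f''(x) = 100/(x^3 + 15*x^2 + 75*x + 125)
Second-derivative test at each critical point:
  f''(-10) = -4/5 < 0 → local maximum
  f''(0) = 4/5 > 0 → local minimum

Critical points: x = -10 (local maximum); x = 0 (local minimum)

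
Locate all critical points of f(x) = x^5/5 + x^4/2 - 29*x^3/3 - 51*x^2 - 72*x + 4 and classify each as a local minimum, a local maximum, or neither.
f'(x) = x^4 + 2*x^3 - 29*x^2 - 102*x - 72

Solve f'(x) = 0:
  Factor: x^4 + 2*x^3 - 29*x^2 - 102*x - 72 = (x - 6)*(x + 1)*(x + 3)*(x + 4) = 0.
  ⇒ x = -4, -3, -1, 6

f''(x) = 4*x^3 + 6*x^2 - 58*x - 102
Second-derivative test at each critical point:
  f''(-4) = -30 < 0 → local maximum
  f''(-3) = 18 > 0 → local minimum
  f''(-1) = -42 < 0 → local maximum
  f''(6) = 630 > 0 → local minimum

Critical points: x = -4 (local maximum); x = -3 (local minimum); x = -1 (local maximum); x = 6 (local minimum)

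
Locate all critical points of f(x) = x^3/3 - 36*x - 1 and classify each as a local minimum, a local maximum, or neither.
f'(x) = x^2 - 36

Solve f'(x) = 0:
  Factor: x^2 - 36 = (x - 6)*(x + 6) = 0.
  ⇒ x = -6, 6

f''(x) = 2*x
Second-derivative test at each critical point:
  f''(-6) = -12 < 0 → local maximum
  f''(6) = 12 > 0 → local minimum

Critical points: x = -6 (local maximum); x = 6 (local minimum)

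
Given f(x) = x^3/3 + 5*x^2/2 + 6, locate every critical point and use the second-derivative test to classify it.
f'(x) = x*(x + 5)

Solve f'(x) = 0:
  Factor: x^2 + 5*x = x*(x + 5) = 0.
  ⇒ x = -5, 0

f''(x) = 2*x + 5
Second-derivative test at each critical point:
  f''(-5) = -5 < 0 → local maximum
  f''(0) = 5 > 0 → local minimum

Critical points: x = -5 (local maximum); x = 0 (local minimum)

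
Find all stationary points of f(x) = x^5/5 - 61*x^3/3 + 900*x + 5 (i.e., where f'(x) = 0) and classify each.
f'(x) = x^4 - 61*x^2 + 900

Solve f'(x) = 0:
  Factor: x^4 - 61*x^2 + 900 = (x - 6)*(x - 5)*(x + 5)*(x + 6) = 0.
  ⇒ x = -6, -5, 5, 6

f''(x) = 4*x^3 - 122*x
Second-derivative test at each critical point:
  f''(-6) = -132 < 0 → local maximum
  f''(-5) = 110 > 0 → local minimum
  f''(5) = -110 < 0 → local maximum
  f''(6) = 132 > 0 → local minimum

Critical points: x = -6 (local maximum); x = -5 (local minimum); x = 5 (local maximum); x = 6 (local minimum)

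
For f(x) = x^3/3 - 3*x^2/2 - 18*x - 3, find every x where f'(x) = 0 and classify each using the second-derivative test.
f'(x) = x^2 - 3*x - 18

Solve f'(x) = 0:
  Factor: x^2 - 3*x - 18 = (x - 6)*(x + 3) = 0.
  ⇒ x = -3, 6

f''(x) = 2*x - 3
Second-derivative test at each critical point:
  f''(-3) = -9 < 0 → local maximum
  f''(6) = 9 > 0 → local minimum

Critical points: x = -3 (local maximum); x = 6 (local minimum)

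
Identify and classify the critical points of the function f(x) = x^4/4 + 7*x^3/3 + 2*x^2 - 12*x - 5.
f'(x) = x^3 + 7*x^2 + 4*x - 12

Solve f'(x) = 0:
  Factor: x^3 + 7*x^2 + 4*x - 12 = (x - 1)*(x + 2)*(x + 6) = 0.
  ⇒ x = -6, -2, 1

f''(x) = 3*x^2 + 14*x + 4
Second-derivative test at each critical point:
  f''(-6) = 28 > 0 → local minimum
  f''(-2) = -12 < 0 → local maximum
  f''(1) = 21 > 0 → local minimum

Critical points: x = -6 (local minimum); x = -2 (local maximum); x = 1 (local minimum)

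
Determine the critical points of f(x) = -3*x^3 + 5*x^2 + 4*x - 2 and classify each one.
f'(x) = -9*x^2 + 10*x + 4

Solve f'(x) = 0:
  9*x^2 - 10*x - 4 = 0 has no rational roots; quadratic formula: x = (10 ± √244)/18.
  ⇒ x = 5/9 - sqrt(61)/9 ≈ -0.3122, 5/9 + sqrt(61)/9 ≈ 1.4234

f''(x) = 10 - 18*x
Second-derivative test at each critical point:
  f''(-0.3122) = 15.6205 > 0 → local minimum
  f''(1.4234) = -15.6205 < 0 → local maximum

Critical points: x = 5/9 - sqrt(61)/9 ≈ -0.3122 (local minimum); x = 5/9 + sqrt(61)/9 ≈ 1.4234 (local maximum)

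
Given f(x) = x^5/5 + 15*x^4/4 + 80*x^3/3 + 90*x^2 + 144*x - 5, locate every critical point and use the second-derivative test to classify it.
f'(x) = x^4 + 15*x^3 + 80*x^2 + 180*x + 144

Solve f'(x) = 0:
  Factor: x^4 + 15*x^3 + 80*x^2 + 180*x + 144 = (x + 2)*(x + 3)*(x + 4)*(x + 6) = 0.
  ⇒ x = -6, -4, -3, -2

f''(x) = 4*x^3 + 45*x^2 + 160*x + 180
Second-derivative test at each critical point:
  f''(-6) = -24 < 0 → local maximum
  f''(-4) = 4 > 0 → local minimum
  f''(-3) = -3 < 0 → local maximum
  f''(-2) = 8 > 0 → local minimum

Critical points: x = -6 (local maximum); x = -4 (local minimum); x = -3 (local maximum); x = -2 (local minimum)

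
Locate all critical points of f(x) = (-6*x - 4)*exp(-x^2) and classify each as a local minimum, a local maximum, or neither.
f'(x) = 2*(2*x*(3*x + 2) - 3)*exp(-x^2)

Solve f'(x) = 0:
  f'(x) = (12*x^2 + 8*x - 6)·exp(-x^2) and exp(-x^2) > 0 for every x, so f'(x) = 0 ⇔ 12*x^2 + 8*x - 6 = 0.
  Factor: 12*x^2 + 8*x - 6 = 2*(6*x^2 + 4*x - 3); 6*x^2 + 4*x - 3 = 0 has no rational roots; quadratic formula: x = (-4 ± √88)/12.
  ⇒ x = -sqrt(22)/6 - 1/3 ≈ -1.1151, -1/3 + sqrt(22)/6 ≈ 0.4484

f''(x) = 4*(-6*x^3 - 4*x^2 + 9*x + 2)*exp(-x^2)
Second-derivative test at each critical point:
  f''(-1.1151) = -5.4110 < 0 → local maximum
  f''(0.4484) = 15.3444 > 0 → local minimum

Critical points: x = -sqrt(22)/6 - 1/3 ≈ -1.1151 (local maximum); x = -1/3 + sqrt(22)/6 ≈ 0.4484 (local minimum)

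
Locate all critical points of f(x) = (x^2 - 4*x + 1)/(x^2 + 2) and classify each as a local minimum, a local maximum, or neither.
f'(x) = 2*(2*x^2 + x - 4)/(x^4 + 4*x^2 + 4)

Solve f'(x) = 0:
  f'(x) = 2*(2*x^2 + x - 4)/(x^2 + 2)^2; the denominator is positive wherever f is defined, so f'(x) = 0 ⇔ 4*x^2 + 2*x - 8 = 0.
  Factor: 4*x^2 + 2*x - 8 = 2*(2*x^2 + x - 4); 2*x^2 + x - 4 = 0 has no rational roots; quadratic formula: x = (-1 ± √33)/4.
  ⇒ x = -sqrt(33)/4 - 1/4 ≈ -1.6861, -1/4 + sqrt(33)/4 ≈ 1.1861

f''(x) = 2*(-4*x^3 - 3*x^2 + 24*x + 2)/(x^6 + 6*x^4 + 12*x^2 + 8)
Second-derivative test at each critical point:
  f''(-1.6861) = -0.4898 < 0 → local maximum
  f''(1.1861) = 0.9898 > 0 → local minimum

Critical points: x = -sqrt(33)/4 - 1/4 ≈ -1.6861 (local maximum); x = -1/4 + sqrt(33)/4 ≈ 1.1861 (local minimum)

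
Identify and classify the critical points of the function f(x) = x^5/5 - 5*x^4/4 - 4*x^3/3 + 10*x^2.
f'(x) = x*(x^3 - 5*x^2 - 4*x + 20)

Solve f'(x) = 0:
  Factor: x^4 - 5*x^3 - 4*x^2 + 20*x = x*(x - 5)*(x - 2)*(x + 2) = 0.
  ⇒ x = -2, 0, 2, 5

f''(x) = 4*x^3 - 15*x^2 - 8*x + 20
Second-derivative test at each critical point:
  f''(-2) = -56 < 0 → local maximum
  f''(0) = 20 > 0 → local minimum
  f''(2) = -24 < 0 → local maximum
  f''(5) = 105 > 0 → local minimum

Critical points: x = -2 (local maximum); x = 0 (local minimum); x = 2 (local maximum); x = 5 (local minimum)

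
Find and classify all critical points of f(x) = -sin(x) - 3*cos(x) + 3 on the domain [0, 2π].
f'(x) = 3*sin(x) - cos(x)

Solve f'(x) = 0 on [0, 2π]:
  f'(x) = 0 ⇔ -cos(x) = -3*sin(x) ⇔ tan(x) = 1/3, i.e. x = arctan(1/3) + nπ; keep the solutions lying in [0, 2π].
  ⇒ x = atan(1/3) ≈ 0.3218, atan(1/3) + pi ≈ 3.4633

f''(x) = sin(x) + 3*cos(x)
Second-derivative test at each critical point:
  f''(0.3218) = 3.1623 > 0 → local minimum
  f''(3.4633) = -3.1623 < 0 → local maximum

Critical points: x = atan(1/3) ≈ 0.3218 (local minimum); x = atan(1/3) + pi ≈ 3.4633 (local maximum)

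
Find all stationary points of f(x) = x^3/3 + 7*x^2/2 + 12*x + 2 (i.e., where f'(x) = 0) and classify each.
f'(x) = x^2 + 7*x + 12

Solve f'(x) = 0:
  Factor: x^2 + 7*x + 12 = (x + 3)*(x + 4) = 0.
  ⇒ x = -4, -3

f''(x) = 2*x + 7
Second-derivative test at each critical point:
  f''(-4) = -1 < 0 → local maximum
  f''(-3) = 1 > 0 → local minimum

Critical points: x = -4 (local maximum); x = -3 (local minimum)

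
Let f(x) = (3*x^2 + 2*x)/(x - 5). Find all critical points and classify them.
f'(x) = (3*x^2 - 30*x - 10)/(x^2 - 10*x + 25)

Solve f'(x) = 0:
  f'(x) = (3*x^2 - 30*x - 10)/(x - 5)^2; the denominator is positive wherever f is defined, so f'(x) = 0 ⇔ 3*x^2 - 30*x - 10 = 0.
  3*x^2 - 30*x - 10 = 0 has no rational roots; quadratic formula: x = (30 ± √1020)/6.
  ⇒ x = 5 - sqrt(255)/3 ≈ -0.3229, 5 + sqrt(255)/3 ≈ 10.3229

f''(x) = 170/(x^3 - 15*x^2 + 75*x - 125)
Second-derivative test at each critical point:
  f''(-0.3229) = -1.1272 < 0 → local maximum
  f''(10.3229) = 1.1272 > 0 → local minimum

Critical points: x = 5 - sqrt(255)/3 ≈ -0.3229 (local maximum); x = 5 + sqrt(255)/3 ≈ 10.3229 (local minimum)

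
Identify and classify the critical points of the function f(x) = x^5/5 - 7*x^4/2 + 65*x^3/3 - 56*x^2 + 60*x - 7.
f'(x) = x^4 - 14*x^3 + 65*x^2 - 112*x + 60

Solve f'(x) = 0:
  Factor: x^4 - 14*x^3 + 65*x^2 - 112*x + 60 = (x - 6)*(x - 5)*(x - 2)*(x - 1) = 0.
  ⇒ x = 1, 2, 5, 6

f''(x) = 4*x^3 - 42*x^2 + 130*x - 112
Second-derivative test at each critical point:
  f''(1) = -20 < 0 → local maximum
  f''(2) = 12 > 0 → local minimum
  f''(5) = -12 < 0 → local maximum
  f''(6) = 20 > 0 → local minimum

Critical points: x = 1 (local maximum); x = 2 (local minimum); x = 5 (local maximum); x = 6 (local minimum)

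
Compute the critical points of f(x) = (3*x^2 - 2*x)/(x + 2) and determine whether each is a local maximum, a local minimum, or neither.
f'(x) = (3*x^2 + 12*x - 4)/(x^2 + 4*x + 4)

Solve f'(x) = 0:
  f'(x) = (3*x^2 + 12*x - 4)/(x + 2)^2; the denominator is positive wherever f is defined, so f'(x) = 0 ⇔ 3*x^2 + 12*x - 4 = 0.
  3*x^2 + 12*x - 4 = 0 has no rational roots; quadratic formula: x = (-12 ± √192)/6.
  ⇒ x = -4*sqrt(3)/3 - 2 ≈ -4.3094, -2 + 4*sqrt(3)/3 ≈ 0.3094

f''(x) = 32/(x^3 + 6*x^2 + 12*x + 8)
Second-derivative test at each critical point:
  f''(-4.3094) = -2.5981 < 0 → local maximum
  f''(0.3094) = 2.5981 > 0 → local minimum

Critical points: x = -4*sqrt(3)/3 - 2 ≈ -4.3094 (local maximum); x = -2 + 4*sqrt(3)/3 ≈ 0.3094 (local minimum)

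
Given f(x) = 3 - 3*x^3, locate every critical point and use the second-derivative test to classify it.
f'(x) = -9*x^2

Solve f'(x) = 0:
  ⇒ x = 0

f''(x) = -18*x
Second-derivative test at each critical point:
  f''(0) = 0, so the second-derivative test is inconclusive; use the first-derivative test: f'(-1/4) = -0.5625, f'(1/4) = -0.5625 — f' is negative on both sides (no sign change) → neither a local maximum nor a local minimum

Critical points: x = 0 (neither)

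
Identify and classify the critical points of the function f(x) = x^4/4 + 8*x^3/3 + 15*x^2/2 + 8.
f'(x) = x*(x^2 + 8*x + 15)

Solve f'(x) = 0:
  Factor: x^3 + 8*x^2 + 15*x = x*(x + 3)*(x + 5) = 0.
  ⇒ x = -5, -3, 0

f''(x) = 3*x^2 + 16*x + 15
Second-derivative test at each critical point:
  f''(-5) = 10 > 0 → local minimum
  f''(-3) = -6 < 0 → local maximum
  f''(0) = 15 > 0 → local minimum

Critical points: x = -5 (local minimum); x = -3 (local maximum); x = 0 (local minimum)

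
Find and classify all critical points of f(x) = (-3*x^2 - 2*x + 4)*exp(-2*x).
f'(x) = 2*(3*x^2 - x - 5)*exp(-2*x)

Solve f'(x) = 0:
  f'(x) = (6*x^2 - 2*x - 10)·exp(-2*x) and exp(-2*x) > 0 for every x, so f'(x) = 0 ⇔ 6*x^2 - 2*x - 10 = 0.
  Factor: 6*x^2 - 2*x - 10 = 2*(3*x^2 - x - 5); 3*x^2 - x - 5 = 0 has no rational roots; quadratic formula: x = (1 ± √61)/6.
  ⇒ x = 1/6 - sqrt(61)/6 ≈ -1.1350, 1/6 + sqrt(61)/6 ≈ 1.4684

f''(x) = 2*(-6*x^2 + 8*x + 9)*exp(-2*x)
Second-derivative test at each critical point:
  f''(-1.1350) = -151.2097 < 0 → local maximum
  f''(1.4684) = 0.8285 > 0 → local minimum

Critical points: x = 1/6 - sqrt(61)/6 ≈ -1.1350 (local maximum); x = 1/6 + sqrt(61)/6 ≈ 1.4684 (local minimum)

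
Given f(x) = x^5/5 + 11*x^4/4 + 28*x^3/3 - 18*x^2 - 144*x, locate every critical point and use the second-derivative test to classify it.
f'(x) = x^4 + 11*x^3 + 28*x^2 - 36*x - 144

Solve f'(x) = 0:
  Factor: x^4 + 11*x^3 + 28*x^2 - 36*x - 144 = (x - 2)*(x + 3)*(x + 4)*(x + 6) = 0.
  ⇒ x = -6, -4, -3, 2

f''(x) = 4*x^3 + 33*x^2 + 56*x - 36
Second-derivative test at each critical point:
  f''(-6) = -48 < 0 → local maximum
  f''(-4) = 12 > 0 → local minimum
  f''(-3) = -15 < 0 → local maximum
  f''(2) = 240 > 0 → local minimum

Critical points: x = -6 (local maximum); x = -4 (local minimum); x = -3 (local maximum); x = 2 (local minimum)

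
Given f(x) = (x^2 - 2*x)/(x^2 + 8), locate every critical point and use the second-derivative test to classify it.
f'(x) = 2*(x^2 + 8*x - 8)/(x^4 + 16*x^2 + 64)

Solve f'(x) = 0:
  f'(x) = 2*(x^2 + 8*x - 8)/(x^2 + 8)^2; the denominator is positive wherever f is defined, so f'(x) = 0 ⇔ 2*x^2 + 16*x - 16 = 0.
  Factor: 2*x^2 + 16*x - 16 = 2*(x^2 + 8*x - 8); x^2 + 8*x - 8 = 0 has no rational roots; quadratic formula: x = (-8 ± √96)/2.
  ⇒ x = -2*sqrt(6) - 4 ≈ -8.8990, -4 + 2*sqrt(6) ≈ 0.8990

f''(x) = 4*(-x^3 - 12*x^2 + 24*x + 32)/(x^6 + 24*x^4 + 192*x^2 + 512)
Second-derivative test at each critical point:
  f''(-8.8990) = -0.0026 < 0 → local maximum
  f''(0.8990) = 0.2526 > 0 → local minimum

Critical points: x = -2*sqrt(6) - 4 ≈ -8.8990 (local maximum); x = -4 + 2*sqrt(6) ≈ 0.8990 (local minimum)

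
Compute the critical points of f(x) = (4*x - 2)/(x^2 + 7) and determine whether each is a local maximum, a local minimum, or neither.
f'(x) = 4*(-x^2 + x + 7)/(x^4 + 14*x^2 + 49)

Solve f'(x) = 0:
  f'(x) = -4*(x^2 - x - 7)/(x^2 + 7)^2; the denominator is positive wherever f is defined, so f'(x) = 0 ⇔ -4*x^2 + 4*x + 28 = 0.
  Factor: -4*x^2 + 4*x + 28 = -4*(x^2 - x - 7); x^2 - x - 7 = 0 has no rational roots; quadratic formula: x = (1 ± √29)/2.
  ⇒ x = 1/2 - sqrt(29)/2 ≈ -2.1926, 1/2 + sqrt(29)/2 ≈ 3.1926

f''(x) = 4*(4*x^2*(2*x - 1) + (1 - 6*x)*(x^2 + 7))/(x^2 + 7)^3
Second-derivative test at each critical point:
  f''(-2.1926) = 0.1545 > 0 → local minimum
  f''(3.1926) = -0.0729 < 0 → local maximum

Critical points: x = 1/2 - sqrt(29)/2 ≈ -2.1926 (local minimum); x = 1/2 + sqrt(29)/2 ≈ 3.1926 (local maximum)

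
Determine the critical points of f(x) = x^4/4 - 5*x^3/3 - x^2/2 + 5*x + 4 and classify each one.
f'(x) = x^3 - 5*x^2 - x + 5

Solve f'(x) = 0:
  Factor: x^3 - 5*x^2 - x + 5 = (x - 5)*(x - 1)*(x + 1) = 0.
  ⇒ x = -1, 1, 5

f''(x) = 3*x^2 - 10*x - 1
Second-derivative test at each critical point:
  f''(-1) = 12 > 0 → local minimum
  f''(1) = -8 < 0 → local maximum
  f''(5) = 24 > 0 → local minimum

Critical points: x = -1 (local minimum); x = 1 (local maximum); x = 5 (local minimum)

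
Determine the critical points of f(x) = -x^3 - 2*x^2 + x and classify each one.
f'(x) = -3*x^2 - 4*x + 1

Solve f'(x) = 0:
  3*x^2 + 4*x - 1 = 0 has no rational roots; quadratic formula: x = (-4 ± √28)/6.
  ⇒ x = -sqrt(7)/3 - 2/3 ≈ -1.5486, -2/3 + sqrt(7)/3 ≈ 0.2153

f''(x) = -6*x - 4
Second-derivative test at each critical point:
  f''(-1.5486) = 5.2915 > 0 → local minimum
  f''(0.2153) = -5.2915 < 0 → local maximum

Critical points: x = -sqrt(7)/3 - 2/3 ≈ -1.5486 (local minimum); x = -2/3 + sqrt(7)/3 ≈ 0.2153 (local maximum)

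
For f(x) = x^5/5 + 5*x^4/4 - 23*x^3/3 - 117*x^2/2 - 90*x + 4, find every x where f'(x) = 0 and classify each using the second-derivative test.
f'(x) = x^4 + 5*x^3 - 23*x^2 - 117*x - 90

Solve f'(x) = 0:
  Factor: x^4 + 5*x^3 - 23*x^2 - 117*x - 90 = (x - 5)*(x + 1)*(x + 3)*(x + 6) = 0.
  ⇒ x = -6, -3, -1, 5

f''(x) = 4*x^3 + 15*x^2 - 46*x - 117
Second-derivative test at each critical point:
  f''(-6) = -165 < 0 → local maximum
  f''(-3) = 48 > 0 → local minimum
  f''(-1) = -60 < 0 → local maximum
  f''(5) = 528 > 0 → local minimum

Critical points: x = -6 (local maximum); x = -3 (local minimum); x = -1 (local maximum); x = 5 (local minimum)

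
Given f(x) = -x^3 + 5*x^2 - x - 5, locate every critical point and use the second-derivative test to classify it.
f'(x) = -3*x^2 + 10*x - 1

Solve f'(x) = 0:
  3*x^2 - 10*x + 1 = 0 has no rational roots; quadratic formula: x = (10 ± √88)/6.
  ⇒ x = 5/3 - sqrt(22)/3 ≈ 0.1032, sqrt(22)/3 + 5/3 ≈ 3.2301

f''(x) = 10 - 6*x
Second-derivative test at each critical point:
  f''(0.1032) = 9.3808 > 0 → local minimum
  f''(3.2301) = -9.3808 < 0 → local maximum

Critical points: x = 5/3 - sqrt(22)/3 ≈ 0.1032 (local minimum); x = sqrt(22)/3 + 5/3 ≈ 3.2301 (local maximum)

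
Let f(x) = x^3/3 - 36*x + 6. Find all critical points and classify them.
f'(x) = x^2 - 36

Solve f'(x) = 0:
  Factor: x^2 - 36 = (x - 6)*(x + 6) = 0.
  ⇒ x = -6, 6

f''(x) = 2*x
Second-derivative test at each critical point:
  f''(-6) = -12 < 0 → local maximum
  f''(6) = 12 > 0 → local minimum

Critical points: x = -6 (local maximum); x = 6 (local minimum)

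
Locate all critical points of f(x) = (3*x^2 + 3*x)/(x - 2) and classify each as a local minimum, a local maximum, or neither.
f'(x) = 3*(x^2 - 4*x - 2)/(x^2 - 4*x + 4)

Solve f'(x) = 0:
  f'(x) = 3*(x^2 - 4*x - 2)/(x - 2)^2; the denominator is positive wherever f is defined, so f'(x) = 0 ⇔ 3*x^2 - 12*x - 6 = 0.
  Factor: 3*x^2 - 12*x - 6 = 3*(x^2 - 4*x - 2); x^2 - 4*x - 2 = 0 has no rational roots; quadratic formula: x = (4 ± √24)/2.
  ⇒ x = 2 - sqrt(6) ≈ -0.4495, 2 + sqrt(6) ≈ 4.4495

f''(x) = 36/(x^3 - 6*x^2 + 12*x - 8)
Second-derivative test at each critical point:
  f''(-0.4495) = -2.4495 < 0 → local maximum
  f''(4.4495) = 2.4495 > 0 → local minimum

Critical points: x = 2 - sqrt(6) ≈ -0.4495 (local maximum); x = 2 + sqrt(6) ≈ 4.4495 (local minimum)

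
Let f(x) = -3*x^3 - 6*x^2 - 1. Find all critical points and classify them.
f'(x) = 3*x*(-3*x - 4)

Solve f'(x) = 0:
  Factor: -9*x^2 - 12*x = -3*x*(3*x + 4) = 0.
  ⇒ x = -4/3, 0

f''(x) = -18*x - 12
Second-derivative test at each critical point:
  f''(-4/3) = 12 > 0 → local minimum
  f''(0) = -12 < 0 → local maximum

Critical points: x = -4/3 (local minimum); x = 0 (local maximum)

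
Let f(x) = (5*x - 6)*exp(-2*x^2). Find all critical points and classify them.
f'(x) = (-4*x*(5*x - 6) + 5)*exp(-2*x^2)

Solve f'(x) = 0:
  f'(x) = (-20*x^2 + 24*x + 5)·exp(-2*x^2) and exp(-2*x^2) > 0 for every x, so f'(x) = 0 ⇔ -20*x^2 + 24*x + 5 = 0.
  20*x^2 - 24*x - 5 = 0 has no rational roots; quadratic formula: x = (24 ± √976)/40.
  ⇒ x = 3/5 - sqrt(61)/10 ≈ -0.1810, 3/5 + sqrt(61)/10 ≈ 1.3810

f''(x) = 4*(4*x^2*(5*x - 6) - 15*x + 6)*exp(-2*x^2)
Second-derivative test at each critical point:
  f''(-0.1810) = 29.2591 > 0 → local minimum
  f''(1.3810) = -0.6889 < 0 → local maximum

Critical points: x = 3/5 - sqrt(61)/10 ≈ -0.1810 (local minimum); x = 3/5 + sqrt(61)/10 ≈ 1.3810 (local maximum)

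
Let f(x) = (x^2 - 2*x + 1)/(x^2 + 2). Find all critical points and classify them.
f'(x) = 2*(x^2 + x - 2)/(x^4 + 4*x^2 + 4)

Solve f'(x) = 0:
  f'(x) = 2*(x - 1)*(x + 2)/(x^2 + 2)^2; the denominator is positive wherever f is defined, so f'(x) = 0 ⇔ 2*x^2 + 2*x - 4 = 0.
  Factor: 2*x^2 + 2*x - 4 = 2*(x - 1)*(x + 2) = 0.
  ⇒ x = -2, 1

f''(x) = 2*(-2*x^3 - 3*x^2 + 12*x + 2)/(x^6 + 6*x^4 + 12*x^2 + 8)
Second-derivative test at each critical point:
  f''(-2) = -1/6 < 0 → local maximum
  f''(1) = 2/3 > 0 → local minimum

Critical points: x = -2 (local maximum); x = 1 (local minimum)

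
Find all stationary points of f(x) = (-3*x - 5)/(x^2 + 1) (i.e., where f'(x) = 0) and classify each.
f'(x) = (3*x^2 + 10*x - 3)/(x^4 + 2*x^2 + 1)

Solve f'(x) = 0:
  f'(x) = (3*x^2 + 10*x - 3)/(x^2 + 1)^2; the denominator is positive wherever f is defined, so f'(x) = 0 ⇔ 3*x^2 + 10*x - 3 = 0.
  3*x^2 + 10*x - 3 = 0 has no rational roots; quadratic formula: x = (-10 ± √136)/6.
  ⇒ x = -sqrt(34)/3 - 5/3 ≈ -3.6103, -5/3 + sqrt(34)/3 ≈ 0.2770

f''(x) = 2*(-4*x^2*(3*x + 5) + (9*x + 5)*(x^2 + 1))/(x^2 + 1)^3
Second-derivative test at each critical point:
  f''(-3.6103) = -0.0592 < 0 → local maximum
  f''(0.2770) = 10.0592 > 0 → local minimum

Critical points: x = -sqrt(34)/3 - 5/3 ≈ -3.6103 (local maximum); x = -5/3 + sqrt(34)/3 ≈ 0.2770 (local minimum)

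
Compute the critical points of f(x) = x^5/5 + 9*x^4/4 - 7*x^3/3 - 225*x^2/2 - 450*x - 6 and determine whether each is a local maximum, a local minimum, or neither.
f'(x) = x^4 + 9*x^3 - 7*x^2 - 225*x - 450

Solve f'(x) = 0:
  Factor: x^4 + 9*x^3 - 7*x^2 - 225*x - 450 = (x - 5)*(x + 3)*(x + 5)*(x + 6) = 0.
  ⇒ x = -6, -5, -3, 5

f''(x) = 4*x^3 + 27*x^2 - 14*x - 225
Second-derivative test at each critical point:
  f''(-6) = -33 < 0 → local maximum
  f''(-5) = 20 > 0 → local minimum
  f''(-3) = -48 < 0 → local maximum
  f''(5) = 880 > 0 → local minimum

Critical points: x = -6 (local maximum); x = -5 (local minimum); x = -3 (local maximum); x = 5 (local minimum)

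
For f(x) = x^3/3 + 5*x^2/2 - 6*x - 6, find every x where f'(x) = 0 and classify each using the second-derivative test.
f'(x) = x^2 + 5*x - 6

Solve f'(x) = 0:
  Factor: x^2 + 5*x - 6 = (x - 1)*(x + 6) = 0.
  ⇒ x = -6, 1

f''(x) = 2*x + 5
Second-derivative test at each critical point:
  f''(-6) = -7 < 0 → local maximum
  f''(1) = 7 > 0 → local minimum

Critical points: x = -6 (local maximum); x = 1 (local minimum)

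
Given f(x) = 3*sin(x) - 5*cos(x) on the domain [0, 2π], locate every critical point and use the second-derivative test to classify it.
f'(x) = 5*sin(x) + 3*cos(x)

Solve f'(x) = 0 on [0, 2π]:
  f'(x) = 0 ⇔ 3*cos(x) = -5*sin(x) ⇔ tan(x) = -3/5, i.e. x = arctan(-3/5) + nπ; keep the solutions lying in [0, 2π].
  ⇒ x = pi - atan(3/5) ≈ 2.6012, -atan(3/5) + 2*pi ≈ 5.7428

f''(x) = -3*sin(x) + 5*cos(x)
Second-derivative test at each critical point:
  f''(2.6012) = -5.8310 < 0 → local maximum
  f''(5.7428) = 5.8310 > 0 → local minimum

Critical points: x = pi - atan(3/5) ≈ 2.6012 (local maximum); x = -atan(3/5) + 2*pi ≈ 5.7428 (local minimum)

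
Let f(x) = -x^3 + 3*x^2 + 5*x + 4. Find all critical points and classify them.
f'(x) = -3*x^2 + 6*x + 5

Solve f'(x) = 0:
  3*x^2 - 6*x - 5 = 0 has no rational roots; quadratic formula: x = (6 ± √96)/6.
  ⇒ x = 1 - 2*sqrt(6)/3 ≈ -0.6330, 1 + 2*sqrt(6)/3 ≈ 2.6330

f''(x) = 6 - 6*x
Second-derivative test at each critical point:
  f''(-0.6330) = 9.7980 > 0 → local minimum
  f''(2.6330) = -9.7980 < 0 → local maximum

Critical points: x = 1 - 2*sqrt(6)/3 ≈ -0.6330 (local minimum); x = 1 + 2*sqrt(6)/3 ≈ 2.6330 (local maximum)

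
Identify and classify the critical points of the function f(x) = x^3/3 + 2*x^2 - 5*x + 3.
f'(x) = x^2 + 4*x - 5

Solve f'(x) = 0:
  Factor: x^2 + 4*x - 5 = (x - 1)*(x + 5) = 0.
  ⇒ x = -5, 1

f''(x) = 2*x + 4
Second-derivative test at each critical point:
  f''(-5) = -6 < 0 → local maximum
  f''(1) = 6 > 0 → local minimum

Critical points: x = -5 (local maximum); x = 1 (local minimum)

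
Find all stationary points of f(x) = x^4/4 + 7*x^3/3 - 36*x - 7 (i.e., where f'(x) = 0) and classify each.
f'(x) = x^3 + 7*x^2 - 36

Solve f'(x) = 0:
  Factor: x^3 + 7*x^2 - 36 = (x - 2)*(x + 3)*(x + 6) = 0.
  ⇒ x = -6, -3, 2

f''(x) = x*(3*x + 14)
Second-derivative test at each critical point:
  f''(-6) = 24 > 0 → local minimum
  f''(-3) = -15 < 0 → local maximum
  f''(2) = 40 > 0 → local minimum

Critical points: x = -6 (local minimum); x = -3 (local maximum); x = 2 (local minimum)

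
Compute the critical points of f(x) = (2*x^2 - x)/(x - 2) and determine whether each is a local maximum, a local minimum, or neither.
f'(x) = 2*(x^2 - 4*x + 1)/(x^2 - 4*x + 4)

Solve f'(x) = 0:
  f'(x) = 2*(x^2 - 4*x + 1)/(x - 2)^2; the denominator is positive wherever f is defined, so f'(x) = 0 ⇔ 2*x^2 - 8*x + 2 = 0.
  Factor: 2*x^2 - 8*x + 2 = 2*(x^2 - 4*x + 1); x^2 - 4*x + 1 = 0 has no rational roots; quadratic formula: x = (4 ± √12)/2.
  ⇒ x = 2 - sqrt(3) ≈ 0.2679, sqrt(3) + 2 ≈ 3.7321

f''(x) = 12/(x^3 - 6*x^2 + 12*x - 8)
Second-derivative test at each critical point:
  f''(0.2679) = -2.3094 < 0 → local maximum
  f''(3.7321) = 2.3094 > 0 → local minimum

Critical points: x = 2 - sqrt(3) ≈ 0.2679 (local maximum); x = sqrt(3) + 2 ≈ 3.7321 (local minimum)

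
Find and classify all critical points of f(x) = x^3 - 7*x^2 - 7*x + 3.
f'(x) = 3*x^2 - 14*x - 7

Solve f'(x) = 0:
  3*x^2 - 14*x - 7 = 0 has no rational roots; quadratic formula: x = (14 ± √280)/6.
  ⇒ x = 7/3 - sqrt(70)/3 ≈ -0.4555, 7/3 + sqrt(70)/3 ≈ 5.1222

f''(x) = 6*x - 14
Second-derivative test at each critical point:
  f''(-0.4555) = -16.7332 < 0 → local maximum
  f''(5.1222) = 16.7332 > 0 → local minimum

Critical points: x = 7/3 - sqrt(70)/3 ≈ -0.4555 (local maximum); x = 7/3 + sqrt(70)/3 ≈ 5.1222 (local minimum)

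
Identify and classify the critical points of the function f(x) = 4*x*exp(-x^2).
f'(x) = 4*(1 - 2*x^2)*exp(-x^2)

Solve f'(x) = 0:
  f'(x) = (4 - 8*x^2)·exp(-x^2) and exp(-x^2) > 0 for every x, so f'(x) = 0 ⇔ 4 - 8*x^2 = 0.
  Factor: 4 - 8*x^2 = -4*(2*x^2 - 1); 2*x^2 - 1 = 0 has no rational roots; quadratic formula: x = (0 ± √8)/4.
  ⇒ x = -sqrt(2)/2 ≈ -0.7071, sqrt(2)/2 ≈ 0.7071

f''(x) = (16*x^3 - 24*x)*exp(-x^2)
Second-derivative test at each critical point:
  f''(-0.7071) = 6.8621 > 0 → local minimum
  f''(0.7071) = -6.8621 < 0 → local maximum

Critical points: x = -sqrt(2)/2 ≈ -0.7071 (local minimum); x = sqrt(2)/2 ≈ 0.7071 (local maximum)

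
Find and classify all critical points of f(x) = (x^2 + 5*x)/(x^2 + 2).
f'(x) = (-5*x^2 + 4*x + 10)/(x^4 + 4*x^2 + 4)

Solve f'(x) = 0:
  f'(x) = -(5*x^2 - 4*x - 10)/(x^2 + 2)^2; the denominator is positive wherever f is defined, so f'(x) = 0 ⇔ -5*x^2 + 4*x + 10 = 0.
  5*x^2 - 4*x - 10 = 0 has no rational roots; quadratic formula: x = (4 ± √216)/10.
  ⇒ x = 2/5 - 3*sqrt(6)/5 ≈ -1.0697, 2/5 + 3*sqrt(6)/5 ≈ 1.8697

f''(x) = 2*(5*x^3 - 6*x^2 - 30*x + 4)/(x^6 + 6*x^4 + 12*x^2 + 8)
Second-derivative test at each critical point:
  f''(-1.0697) = 1.4866 > 0 → local minimum
  f''(1.8697) = -0.4866 < 0 → local maximum

Critical points: x = 2/5 - 3*sqrt(6)/5 ≈ -1.0697 (local minimum); x = 2/5 + 3*sqrt(6)/5 ≈ 1.8697 (local maximum)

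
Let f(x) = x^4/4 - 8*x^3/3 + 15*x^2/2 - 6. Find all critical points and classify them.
f'(x) = x*(x^2 - 8*x + 15)

Solve f'(x) = 0:
  Factor: x^3 - 8*x^2 + 15*x = x*(x - 5)*(x - 3) = 0.
  ⇒ x = 0, 3, 5

f''(x) = 3*x^2 - 16*x + 15
Second-derivative test at each critical point:
  f''(0) = 15 > 0 → local minimum
  f''(3) = -6 < 0 → local maximum
  f''(5) = 10 > 0 → local minimum

Critical points: x = 0 (local minimum); x = 3 (local maximum); x = 5 (local minimum)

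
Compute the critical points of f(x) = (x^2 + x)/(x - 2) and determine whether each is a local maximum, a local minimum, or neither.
f'(x) = (x^2 - 4*x - 2)/(x^2 - 4*x + 4)

Solve f'(x) = 0:
  f'(x) = (x^2 - 4*x - 2)/(x - 2)^2; the denominator is positive wherever f is defined, so f'(x) = 0 ⇔ x^2 - 4*x - 2 = 0.
  x^2 - 4*x - 2 = 0 has no rational roots; quadratic formula: x = (4 ± √24)/2.
  ⇒ x = 2 - sqrt(6) ≈ -0.4495, 2 + sqrt(6) ≈ 4.4495

f''(x) = 12/(x^3 - 6*x^2 + 12*x - 8)
Second-derivative test at each critical point:
  f''(-0.4495) = -0.8165 < 0 → local maximum
  f''(4.4495) = 0.8165 > 0 → local minimum

Critical points: x = 2 - sqrt(6) ≈ -0.4495 (local maximum); x = 2 + sqrt(6) ≈ 4.4495 (local minimum)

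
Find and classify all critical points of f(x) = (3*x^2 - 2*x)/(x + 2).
f'(x) = (3*x^2 + 12*x - 4)/(x^2 + 4*x + 4)

Solve f'(x) = 0:
  f'(x) = (3*x^2 + 12*x - 4)/(x + 2)^2; the denominator is positive wherever f is defined, so f'(x) = 0 ⇔ 3*x^2 + 12*x - 4 = 0.
  3*x^2 + 12*x - 4 = 0 has no rational roots; quadratic formula: x = (-12 ± √192)/6.
  ⇒ x = -4*sqrt(3)/3 - 2 ≈ -4.3094, -2 + 4*sqrt(3)/3 ≈ 0.3094

f''(x) = 32/(x^3 + 6*x^2 + 12*x + 8)
Second-derivative test at each critical point:
  f''(-4.3094) = -2.5981 < 0 → local maximum
  f''(0.3094) = 2.5981 > 0 → local minimum

Critical points: x = -4*sqrt(3)/3 - 2 ≈ -4.3094 (local maximum); x = -2 + 4*sqrt(3)/3 ≈ 0.3094 (local minimum)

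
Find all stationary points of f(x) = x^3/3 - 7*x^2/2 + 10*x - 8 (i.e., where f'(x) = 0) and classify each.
f'(x) = x^2 - 7*x + 10

Solve f'(x) = 0:
  Factor: x^2 - 7*x + 10 = (x - 5)*(x - 2) = 0.
  ⇒ x = 2, 5

f''(x) = 2*x - 7
Second-derivative test at each critical point:
  f''(2) = -3 < 0 → local maximum
  f''(5) = 3 > 0 → local minimum

Critical points: x = 2 (local maximum); x = 5 (local minimum)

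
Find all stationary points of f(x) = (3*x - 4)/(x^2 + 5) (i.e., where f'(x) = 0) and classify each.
f'(x) = (-3*x^2 + 8*x + 15)/(x^4 + 10*x^2 + 25)

Solve f'(x) = 0:
  f'(x) = -(3*x^2 - 8*x - 15)/(x^2 + 5)^2; the denominator is positive wherever f is defined, so f'(x) = 0 ⇔ -3*x^2 + 8*x + 15 = 0.
  3*x^2 - 8*x - 15 = 0 has no rational roots; quadratic formula: x = (8 ± √244)/6.
  ⇒ x = 4/3 - sqrt(61)/3 ≈ -1.2701, 4/3 + sqrt(61)/3 ≈ 3.9367

f''(x) = 2*(4*x^2*(3*x - 4) + (4 - 9*x)*(x^2 + 5))/(x^2 + 5)^3
Second-derivative test at each critical point:
  f''(-1.2701) = 0.3572 > 0 → local minimum
  f''(3.9367) = -0.0372 < 0 → local maximum

Critical points: x = 4/3 - sqrt(61)/3 ≈ -1.2701 (local minimum); x = 4/3 + sqrt(61)/3 ≈ 3.9367 (local maximum)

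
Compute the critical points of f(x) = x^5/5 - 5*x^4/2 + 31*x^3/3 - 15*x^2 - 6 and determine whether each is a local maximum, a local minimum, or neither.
f'(x) = x*(x^3 - 10*x^2 + 31*x - 30)

Solve f'(x) = 0:
  Factor: x^4 - 10*x^3 + 31*x^2 - 30*x = x*(x - 5)*(x - 3)*(x - 2) = 0.
  ⇒ x = 0, 2, 3, 5

f''(x) = 4*x^3 - 30*x^2 + 62*x - 30
Second-derivative test at each critical point:
  f''(0) = -30 < 0 → local maximum
  f''(2) = 6 > 0 → local minimum
  f''(3) = -6 < 0 → local maximum
  f''(5) = 30 > 0 → local minimum

Critical points: x = 0 (local maximum); x = 2 (local minimum); x = 3 (local maximum); x = 5 (local minimum)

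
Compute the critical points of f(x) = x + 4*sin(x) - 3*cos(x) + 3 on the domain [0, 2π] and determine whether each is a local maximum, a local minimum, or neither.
f'(x) = 3*sin(x) + 4*cos(x) + 1

Solve f'(x) = 0 on [0, 2π]:
  f'(x) = 0 ⇔ 3*sin(x) + 4*cos(x) = -1. Write the left side as R·cos(x + φ) with R = √(4² + (-3)²) = 5, cos φ = 4/5, sin φ = -3/5; then cos(x + φ) = -1/5. Solve for x and keep the solutions lying in [0, 2π].
  ⇒ x = atan((-3 + 8*sqrt(6))/(-6*sqrt(6) - 4)) + pi ≈ 2.4157, atan((-8*sqrt(6) - 3)/(-4 + 6*sqrt(6))) + 2*pi ≈ 5.1545

f''(x) = -4*sin(x) + 3*cos(x)
Second-derivative test at each critical point:
  f''(2.4157) = -4.8990 < 0 → local maximum
  f''(5.1545) = 4.8990 > 0 → local minimum

Critical points: x = atan((-3 + 8*sqrt(6))/(-6*sqrt(6) - 4)) + pi ≈ 2.4157 (local maximum); x = atan((-8*sqrt(6) - 3)/(-4 + 6*sqrt(6))) + 2*pi ≈ 5.1545 (local minimum)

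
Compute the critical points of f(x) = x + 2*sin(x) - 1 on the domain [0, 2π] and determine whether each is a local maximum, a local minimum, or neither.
f'(x) = 2*cos(x) + 1

Solve f'(x) = 0 on [0, 2π]:
  f'(x) = 0 ⇔ cos(x) = -1/2, i.e. x = ±arccos(-1/2) + 2nπ; keep the solutions lying in [0, 2π].
  ⇒ x = 2*pi/3 ≈ 2.0944, 4*pi/3 ≈ 4.1888

f''(x) = -2*sin(x)
Second-derivative test at each critical point:
  f''(2.0944) = -1.7321 < 0 → local maximum
  f''(4.1888) = 1.7321 > 0 → local minimum

Critical points: x = 2*pi/3 ≈ 2.0944 (local maximum); x = 4*pi/3 ≈ 4.1888 (local minimum)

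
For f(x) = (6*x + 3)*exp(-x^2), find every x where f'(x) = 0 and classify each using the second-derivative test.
f'(x) = 6*(-x*(2*x + 1) + 1)*exp(-x^2)

Solve f'(x) = 0:
  f'(x) = (-12*x^2 - 6*x + 6)·exp(-x^2) and exp(-x^2) > 0 for every x, so f'(x) = 0 ⇔ -12*x^2 - 6*x + 6 = 0.
  Factor: -12*x^2 - 6*x + 6 = -6*(x + 1)*(2*x - 1) = 0.
  ⇒ x = -1, 1/2

f''(x) = 6*(2*x^2*(2*x + 1) - 6*x - 1)*exp(-x^2)
Second-derivative test at each critical point:
  f''(-1) = 6.6218 > 0 → local minimum
  f''(1/2) = -14.0184 < 0 → local maximum

Critical points: x = -1 (local minimum); x = 1/2 (local maximum)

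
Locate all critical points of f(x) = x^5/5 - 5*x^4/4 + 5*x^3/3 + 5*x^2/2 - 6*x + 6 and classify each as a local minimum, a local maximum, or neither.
f'(x) = x^4 - 5*x^3 + 5*x^2 + 5*x - 6

Solve f'(x) = 0:
  Factor: x^4 - 5*x^3 + 5*x^2 + 5*x - 6 = (x - 3)*(x - 2)*(x - 1)*(x + 1) = 0.
  ⇒ x = -1, 1, 2, 3

f''(x) = 4*x^3 - 15*x^2 + 10*x + 5
Second-derivative test at each critical point:
  f''(-1) = -24 < 0 → local maximum
  f''(1) = 4 > 0 → local minimum
  f''(2) = -3 < 0 → local maximum
  f''(3) = 8 > 0 → local minimum

Critical points: x = -1 (local maximum); x = 1 (local minimum); x = 2 (local maximum); x = 3 (local minimum)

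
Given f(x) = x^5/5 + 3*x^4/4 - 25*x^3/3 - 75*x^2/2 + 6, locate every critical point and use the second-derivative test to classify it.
f'(x) = x*(x^3 + 3*x^2 - 25*x - 75)

Solve f'(x) = 0:
  Factor: x^4 + 3*x^3 - 25*x^2 - 75*x = x*(x - 5)*(x + 3)*(x + 5) = 0.
  ⇒ x = -5, -3, 0, 5

f''(x) = 4*x^3 + 9*x^2 - 50*x - 75
Second-derivative test at each critical point:
  f''(-5) = -100 < 0 → local maximum
  f''(-3) = 48 > 0 → local minimum
  f''(0) = -75 < 0 → local maximum
  f''(5) = 400 > 0 → local minimum

Critical points: x = -5 (local maximum); x = -3 (local minimum); x = 0 (local maximum); x = 5 (local minimum)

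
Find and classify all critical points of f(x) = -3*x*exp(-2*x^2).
f'(x) = 3*(4*x^2 - 1)*exp(-2*x^2)

Solve f'(x) = 0:
  f'(x) = (12*x^2 - 3)·exp(-2*x^2) and exp(-2*x^2) > 0 for every x, so f'(x) = 0 ⇔ 12*x^2 - 3 = 0.
  Factor: 12*x^2 - 3 = 3*(2*x - 1)*(2*x + 1) = 0.
  ⇒ x = -1/2, 1/2

f''(x) = (-48*x^3 + 36*x)*exp(-2*x^2)
Second-derivative test at each critical point:
  f''(-1/2) = -7.2784 < 0 → local maximum
  f''(1/2) = 7.2784 > 0 → local minimum

Critical points: x = -1/2 (local maximum); x = 1/2 (local minimum)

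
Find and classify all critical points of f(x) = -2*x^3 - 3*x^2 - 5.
f'(x) = 6*x*(-x - 1)

Solve f'(x) = 0:
  Factor: -6*x^2 - 6*x = -6*x*(x + 1) = 0.
  ⇒ x = -1, 0

f''(x) = -12*x - 6
Second-derivative test at each critical point:
  f''(-1) = 6 > 0 → local minimum
  f''(0) = -6 < 0 → local maximum

Critical points: x = -1 (local minimum); x = 0 (local maximum)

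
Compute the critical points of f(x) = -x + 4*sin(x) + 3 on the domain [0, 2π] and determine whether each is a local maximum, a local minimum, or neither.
f'(x) = 4*cos(x) - 1

Solve f'(x) = 0 on [0, 2π]:
  f'(x) = 0 ⇔ cos(x) = 1/4, i.e. x = ±arccos(1/4) + 2nπ; keep the solutions lying in [0, 2π].
  ⇒ x = acos(1/4) ≈ 1.3181, -acos(1/4) + 2*pi ≈ 4.9651

f''(x) = -4*sin(x)
Second-derivative test at each critical point:
  f''(1.3181) = -3.8730 < 0 → local maximum
  f''(4.9651) = 3.8730 > 0 → local minimum

Critical points: x = acos(1/4) ≈ 1.3181 (local maximum); x = -acos(1/4) + 2*pi ≈ 4.9651 (local minimum)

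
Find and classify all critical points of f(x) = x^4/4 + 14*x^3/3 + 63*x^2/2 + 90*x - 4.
f'(x) = x^3 + 14*x^2 + 63*x + 90

Solve f'(x) = 0:
  Factor: x^3 + 14*x^2 + 63*x + 90 = (x + 3)*(x + 5)*(x + 6) = 0.
  ⇒ x = -6, -5, -3

f''(x) = 3*x^2 + 28*x + 63
Second-derivative test at each critical point:
  f''(-6) = 3 > 0 → local minimum
  f''(-5) = -2 < 0 → local maximum
  f''(-3) = 6 > 0 → local minimum

Critical points: x = -6 (local minimum); x = -5 (local maximum); x = -3 (local minimum)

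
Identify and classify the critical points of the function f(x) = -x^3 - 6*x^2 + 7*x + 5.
f'(x) = -3*x^2 - 12*x + 7

Solve f'(x) = 0:
  3*x^2 + 12*x - 7 = 0 has no rational roots; quadratic formula: x = (-12 ± √228)/6.
  ⇒ x = -sqrt(57)/3 - 2 ≈ -4.5166, -2 + sqrt(57)/3 ≈ 0.5166

f''(x) = -6*x - 12
Second-derivative test at each critical point:
  f''(-4.5166) = 15.0997 > 0 → local minimum
  f''(0.5166) = -15.0997 < 0 → local maximum

Critical points: x = -sqrt(57)/3 - 2 ≈ -4.5166 (local minimum); x = -2 + sqrt(57)/3 ≈ 0.5166 (local maximum)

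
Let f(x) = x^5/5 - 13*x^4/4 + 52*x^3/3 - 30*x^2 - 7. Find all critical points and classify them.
f'(x) = x*(x^3 - 13*x^2 + 52*x - 60)

Solve f'(x) = 0:
  Factor: x^4 - 13*x^3 + 52*x^2 - 60*x = x*(x - 6)*(x - 5)*(x - 2) = 0.
  ⇒ x = 0, 2, 5, 6

f''(x) = 4*x^3 - 39*x^2 + 104*x - 60
Second-derivative test at each critical point:
  f''(0) = -60 < 0 → local maximum
  f''(2) = 24 > 0 → local minimum
  f''(5) = -15 < 0 → local maximum
  f''(6) = 24 > 0 → local minimum

Critical points: x = 0 (local maximum); x = 2 (local minimum); x = 5 (local maximum); x = 6 (local minimum)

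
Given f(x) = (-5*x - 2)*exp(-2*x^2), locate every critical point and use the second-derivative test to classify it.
f'(x) = (4*x*(5*x + 2) - 5)*exp(-2*x^2)

Solve f'(x) = 0:
  f'(x) = (20*x^2 + 8*x - 5)·exp(-2*x^2) and exp(-2*x^2) > 0 for every x, so f'(x) = 0 ⇔ 20*x^2 + 8*x - 5 = 0.
  20*x^2 + 8*x - 5 = 0 has no rational roots; quadratic formula: x = (-8 ± √464)/40.
  ⇒ x = -sqrt(29)/10 - 1/5 ≈ -0.7385, -1/5 + sqrt(29)/10 ≈ 0.3385

f''(x) = 4*(-20*x^3 - 8*x^2 + 15*x + 2)*exp(-2*x^2)
Second-derivative test at each critical point:
  f''(-0.7385) = -7.2364 < 0 → local maximum
  f''(0.3385) = 17.1287 > 0 → local minimum

Critical points: x = -sqrt(29)/10 - 1/5 ≈ -0.7385 (local maximum); x = -1/5 + sqrt(29)/10 ≈ 0.3385 (local minimum)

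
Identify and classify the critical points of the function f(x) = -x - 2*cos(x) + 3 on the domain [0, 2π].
f'(x) = 2*sin(x) - 1

Solve f'(x) = 0 on [0, 2π]:
  f'(x) = 0 ⇔ sin(x) = 1/2, i.e. x = arcsin(1/2) + 2nπ or x = π − arcsin(1/2) + 2nπ; keep the solutions lying in [0, 2π].
  ⇒ x = pi/6 ≈ 0.5236, 5*pi/6 ≈ 2.6180

f''(x) = 2*cos(x)
Second-derivative test at each critical point:
  f''(0.5236) = 1.7321 > 0 → local minimum
  f''(2.6180) = -1.7321 < 0 → local maximum

Critical points: x = pi/6 ≈ 0.5236 (local minimum); x = 5*pi/6 ≈ 2.6180 (local maximum)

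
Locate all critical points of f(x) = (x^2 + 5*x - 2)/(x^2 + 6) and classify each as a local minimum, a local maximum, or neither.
f'(x) = (-5*x^2 + 16*x + 30)/(x^4 + 12*x^2 + 36)

Solve f'(x) = 0:
  f'(x) = -(5*x^2 - 16*x - 30)/(x^2 + 6)^2; the denominator is positive wherever f is defined, so f'(x) = 0 ⇔ -5*x^2 + 16*x + 30 = 0.
  5*x^2 - 16*x - 30 = 0 has no rational roots; quadratic formula: x = (16 ± √856)/10.
  ⇒ x = 8/5 - sqrt(214)/5 ≈ -1.3257, 8/5 + sqrt(214)/5 ≈ 4.5257

f''(x) = 2*(5*x^3 - 24*x^2 - 90*x + 48)/(x^6 + 18*x^4 + 108*x^2 + 216)
Second-derivative test at each critical point:
  f''(-1.3257) = 0.4862 > 0 → local minimum
  f''(4.5257) = -0.0417 < 0 → local maximum

Critical points: x = 8/5 - sqrt(214)/5 ≈ -1.3257 (local minimum); x = 8/5 + sqrt(214)/5 ≈ 4.5257 (local maximum)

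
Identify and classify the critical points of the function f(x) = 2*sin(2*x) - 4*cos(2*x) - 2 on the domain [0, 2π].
f'(x) = 8*sin(2*x) + 4*cos(2*x)

Solve f'(x) = 0 on [0, 2π]:
  f'(x) = 0 ⇔ 2*cos(2*x) = -4*sin(2*x) ⇔ tan(2*x) = -1/2, i.e. 2*x = arctan(-1/2) + nπ; keep the solutions lying in [0, 2π].
  ⇒ x = -atan(1/2)/2 + pi/2 ≈ 1.3390, pi - atan(1/2)/2 ≈ 2.9098, -atan(1/2)/2 + 3*pi/2 ≈ 4.4806, -atan(1/2)/2 + 2*pi ≈ 6.0514

f''(x) = -8*sin(2*x) + 16*cos(2*x)
Second-derivative test at each critical point:
  f''(1.3390) = -17.8885 < 0 → local maximum
  f''(2.9098) = 17.8885 > 0 → local minimum
  f''(4.4806) = -17.8885 < 0 → local maximum
  f''(6.0514) = 17.8885 > 0 → local minimum

Critical points: x = -atan(1/2)/2 + pi/2 ≈ 1.3390 (local maximum); x = pi - atan(1/2)/2 ≈ 2.9098 (local minimum); x = -atan(1/2)/2 + 3*pi/2 ≈ 4.4806 (local maximum); x = -atan(1/2)/2 + 2*pi ≈ 6.0514 (local minimum)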